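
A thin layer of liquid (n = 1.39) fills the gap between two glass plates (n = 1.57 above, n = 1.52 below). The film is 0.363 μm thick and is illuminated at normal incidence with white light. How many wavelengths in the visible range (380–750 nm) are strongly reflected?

2

At the upper boundary (n = 1.57 to n = 1.39) the reflected ray undergoes no phase shift.
Bottom surface (1.39 → 1.52): reflection off a higher-index medium gives a half-wave phase shift.
The two reflections differ by half a wavelength.
For strong reflection here: 2 n t = (m + ½) λ.
λ = 2 n t / (m + ½) = 1009 / (m + ½) nm.
m=0: 2018 nm (IR); m=1: 673 nm (visible); m=2: 404 nm (visible); m=3: 288 nm (UV).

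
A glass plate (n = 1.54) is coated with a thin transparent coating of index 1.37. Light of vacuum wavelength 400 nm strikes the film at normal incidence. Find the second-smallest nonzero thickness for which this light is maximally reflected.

292 nm

Ray reflecting at the top interface goes from n = 1.0 toward n = 1.37: a half-wave phase shift.
Ray reflecting at the bottom interface goes from n = 1.37 toward n = 1.54: a half-wave phase shift.
Zero or two π shifts → no net half-wave offset.
So the condition for constructive reflection is 2 n t = m λ.
The second-smallest nonzero thickness corresponds to m = 2: t = m λ / (2 n) = 2.00 × 400 / (2 × 1.37) = 292 nm.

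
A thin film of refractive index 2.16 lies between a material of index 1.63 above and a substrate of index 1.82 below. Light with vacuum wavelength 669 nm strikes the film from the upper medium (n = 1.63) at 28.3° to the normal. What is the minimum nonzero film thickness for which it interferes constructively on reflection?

82.9 nm

Top surface (1.63 → 2.16): reflection off a higher-index medium gives a half-wave phase shift.
At the lower boundary (n = 2.16 to n = 1.82) the reflected ray undergoes no phase shift.
The two reflections differ by half a wavelength.
For strong reflection here: 2 n t cos θ_r = (m + ½) λ.
Snell's law: 1.63 sin 28.3° = 2.16 sin θ_r → sin θ_r = 0.358, cos θ_r = 0.934.
Minimum at m = 0: t = λ / (4 n cos θ_r) = 669 / (4 × 2.16 × 0.934) = 82.9 nm.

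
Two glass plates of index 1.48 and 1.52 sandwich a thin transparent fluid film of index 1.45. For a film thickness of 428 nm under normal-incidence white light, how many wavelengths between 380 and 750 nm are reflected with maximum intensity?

1

At the upper boundary (n = 1.48 to n = 1.45) the reflected ray undergoes no phase shift.
Bottom surface (1.45 → 1.52): reflection off a higher-index medium gives a half-wave phase shift.
Exactly one π shift → a net half-wave offset.
So the condition for constructive reflection is 2 n t = (m + ½) λ.
λ = 2 n t / (m + ½) = 1241 / (m + ½) nm.
m=1: 827 nm (IR); m=2: 496 nm (visible); m=3: 355 nm (UV).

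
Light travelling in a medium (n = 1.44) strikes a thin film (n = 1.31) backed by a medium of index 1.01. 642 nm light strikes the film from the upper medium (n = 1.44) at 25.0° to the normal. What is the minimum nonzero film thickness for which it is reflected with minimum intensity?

Ray reflecting at the top interface goes from n = 1.44 toward n = 1.31: no phase shift.
At the lower boundary (n = 1.31 to n = 1.01) the reflected ray undergoes no phase shift.
Zero or two π shifts → no net half-wave offset.
For dark reflection here: 2 n t cos θ_r = (m + ½) λ.
Snell's law: 1.44 sin 25.0° = 1.31 sin θ_r → sin θ_r = 0.465, cos θ_r = 0.886.
Minimum at m = 0: t = λ / (4 n cos θ_r) = 642 / (4 × 1.31 × 0.886) = 138 nm.

138 nm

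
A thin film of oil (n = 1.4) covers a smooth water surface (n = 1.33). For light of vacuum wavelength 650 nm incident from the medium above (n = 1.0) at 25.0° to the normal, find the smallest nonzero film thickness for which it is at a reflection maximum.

Top surface (1.0 → 1.4): reflection off a higher-index medium gives a half-wave phase shift.
Ray reflecting at the bottom interface goes from n = 1.4 toward n = 1.33: no phase shift.
Exactly one π shift → a net half-wave offset.
With one net inversion, constructive interference in reflection requires 2 n t cos θ_r = (m + ½) λ.
Snell's law: 1.0 sin 25.0° = 1.4 sin θ_r → sin θ_r = 0.302, cos θ_r = 0.953.
Minimum at m = 0: t = λ / (4 n cos θ_r) = 650 / (4 × 1.4 × 0.953) = 122 nm.

122 nm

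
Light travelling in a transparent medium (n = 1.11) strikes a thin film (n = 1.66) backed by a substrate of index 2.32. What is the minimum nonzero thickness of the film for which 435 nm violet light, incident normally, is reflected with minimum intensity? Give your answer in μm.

0.0655 μm

Top surface (1.11 → 1.66): reflection off a higher-index medium gives a half-wave phase shift.
Ray reflecting at the bottom interface goes from n = 1.66 toward n = 2.32: a half-wave phase shift.
Zero or two π shifts → no net half-wave offset.
For weak reflection here: 2 n t = (m + ½) λ.
Minimum at m = 0: t = λ / (4 n) = 435 / (4 × 1.66) = 65.5 nm.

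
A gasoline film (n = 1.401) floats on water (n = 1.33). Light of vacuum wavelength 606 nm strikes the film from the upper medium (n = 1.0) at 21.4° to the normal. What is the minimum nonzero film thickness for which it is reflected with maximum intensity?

112 nm

At the upper boundary (n = 1.0 to n = 1.401) the reflected ray undergoes a half-wave phase shift.
At the lower boundary (n = 1.401 to n = 1.33) the reflected ray undergoes no phase shift.
Net: one phase inversion between the two reflected rays.
For maximum reflection here: 2 n t cos θ_r = (m + ½) λ.
Snell's law: 1.0 sin 21.4° = 1.401 sin θ_r → sin θ_r = 0.260, cos θ_r = 0.965.
Minimum at m = 0: t = λ / (4 n cos θ_r) = 606 / (4 × 1.401 × 0.965) = 112 nm.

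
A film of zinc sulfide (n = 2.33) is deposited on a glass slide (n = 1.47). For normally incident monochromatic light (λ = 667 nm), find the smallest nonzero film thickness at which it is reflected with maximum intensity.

Top surface (1.0 → 2.33): reflection off a higher-index medium gives a half-wave phase shift.
At the lower boundary (n = 2.33 to n = 1.47) the reflected ray undergoes no phase shift.
The two reflections differ by half a wavelength.
With one net inversion, constructive interference in reflection requires 2 n t = (m + ½) λ.
Minimum at m = 0: t = λ / (4 n) = 667 / (4 × 2.33) = 71.6 nm.

71.6 nm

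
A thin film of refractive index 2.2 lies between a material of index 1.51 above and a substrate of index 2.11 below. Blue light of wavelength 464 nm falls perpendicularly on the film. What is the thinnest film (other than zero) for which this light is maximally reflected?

52.7 nm

At the upper boundary (n = 1.51 to n = 2.2) the reflected ray undergoes a half-wave phase shift.
Bottom surface (2.2 → 2.11): reflection off a lower-index medium gives no phase shift.
The two reflections differ by half a wavelength.
So the condition for constructive reflection is 2 n t = (m + ½) λ.
Minimum at m = 0: t = λ / (4 n) = 464 / (4 × 2.2) = 52.7 nm.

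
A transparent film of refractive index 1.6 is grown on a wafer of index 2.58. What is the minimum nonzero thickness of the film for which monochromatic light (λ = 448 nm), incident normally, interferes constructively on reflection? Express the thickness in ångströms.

Top surface (1.0 → 1.6): reflection off a higher-index medium gives a half-wave phase shift.
At the lower boundary (n = 1.6 to n = 2.58) the reflected ray undergoes a half-wave phase shift.
Zero or two π shifts → no net half-wave offset.
So the condition for constructive reflection is 2 n t = m λ.
Minimum nonzero at m = 1: t = λ / (2 n) = 448 / (2 × 1.6) = 140 nm.

1400 Å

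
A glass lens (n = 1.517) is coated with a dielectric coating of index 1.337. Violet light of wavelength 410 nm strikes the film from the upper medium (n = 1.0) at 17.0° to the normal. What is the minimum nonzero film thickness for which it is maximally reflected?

At the upper boundary (n = 1.0 to n = 1.337) the reflected ray undergoes a half-wave phase shift.
Bottom surface (1.337 → 1.517): reflection off a higher-index medium gives a half-wave phase shift.
The two reflections carry the same phase change, so no net offset.
For maximum reflection here: 2 n t cos θ_r = m λ.
Snell's law: 1.0 sin 17.0° = 1.337 sin θ_r → sin θ_r = 0.219, cos θ_r = 0.976.
Minimum nonzero at m = 1: t = λ / (2 n cos θ_r) = 410 / (2 × 1.337 × 0.976) = 157 nm.

157 nm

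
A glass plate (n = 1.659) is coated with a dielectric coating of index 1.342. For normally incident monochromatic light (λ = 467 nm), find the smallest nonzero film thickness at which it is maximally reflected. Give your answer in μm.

Top surface (1.0 → 1.342): reflection off a higher-index medium gives a half-wave phase shift.
Bottom surface (1.342 → 1.659): reflection off a higher-index medium gives a half-wave phase shift.
The two reflections carry the same phase change, so no net offset.
So the condition for constructive reflection is 2 n t = m λ.
Minimum nonzero at m = 1: t = λ / (2 n) = 467 / (2 × 1.342) = 174 nm.

0.174 μm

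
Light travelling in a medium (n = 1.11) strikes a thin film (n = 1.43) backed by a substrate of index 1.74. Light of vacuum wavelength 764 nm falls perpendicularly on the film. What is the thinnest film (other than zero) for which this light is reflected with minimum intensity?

Ray reflecting at the top interface goes from n = 1.11 toward n = 1.43: a half-wave phase shift.
Ray reflecting at the bottom interface goes from n = 1.43 toward n = 1.74: a half-wave phase shift.
Zero or two π shifts → no net half-wave offset.
So the condition for destructive reflection is 2 n t = (m + ½) λ.
Minimum at m = 0: t = λ / (4 n) = 764 / (4 × 1.43) = 134 nm.

134 nm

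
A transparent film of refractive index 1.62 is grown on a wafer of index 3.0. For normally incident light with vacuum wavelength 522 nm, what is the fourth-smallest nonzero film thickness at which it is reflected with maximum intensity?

644 nm

Top surface (1.0 → 1.62): reflection off a higher-index medium gives a half-wave phase shift.
Ray reflecting at the bottom interface goes from n = 1.62 toward n = 3.0: a half-wave phase shift.
The two reflections carry the same phase change, so no net offset.
So the condition for constructive reflection is 2 n t = m λ.
The fourth-smallest nonzero thickness corresponds to m = 4: t = m λ / (2 n) = 4.00 × 522 / (2 × 1.62) = 644 nm.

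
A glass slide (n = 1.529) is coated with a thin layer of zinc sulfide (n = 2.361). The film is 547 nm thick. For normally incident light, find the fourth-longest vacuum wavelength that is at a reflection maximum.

Ray reflecting at the top interface goes from n = 1.0 toward n = 2.361: a half-wave phase shift.
Bottom surface (2.361 → 1.529): reflection off a lower-index medium gives no phase shift.
Exactly one π shift → a net half-wave offset.
So the condition for constructive reflection is 2 n t = (m + ½) λ.
λ = 2 n t / (m + ½). The fourth-longest wavelength is m = 3: λ = 2 × 2.361 × 547 / 3.50 = 738 nm.

738 nm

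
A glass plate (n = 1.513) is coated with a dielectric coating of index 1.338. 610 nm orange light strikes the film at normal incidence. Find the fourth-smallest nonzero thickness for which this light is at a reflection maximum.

912 nm

Ray reflecting at the top interface goes from n = 1.0 toward n = 1.338: a half-wave phase shift.
At the lower boundary (n = 1.338 to n = 1.513) the reflected ray undergoes a half-wave phase shift.
The two reflections carry the same phase change, so no net offset.
For bright reflection here: 2 n t = m λ.
The fourth-smallest nonzero thickness corresponds to m = 4: t = m λ / (2 n) = 4.00 × 610 / (2 × 1.338) = 912 nm.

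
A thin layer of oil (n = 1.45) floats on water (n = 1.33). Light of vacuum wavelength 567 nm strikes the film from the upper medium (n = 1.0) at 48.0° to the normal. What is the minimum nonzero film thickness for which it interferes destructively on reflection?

228 nm

Top surface (1.0 → 1.45): reflection off a higher-index medium gives a half-wave phase shift.
Bottom surface (1.45 → 1.33): reflection off a lower-index medium gives no phase shift.
The two reflections differ by half a wavelength.
For weak reflection here: 2 n t cos θ_r = m λ.
Snell's law: 1.0 sin 48.0° = 1.45 sin θ_r → sin θ_r = 0.513, cos θ_r = 0.859.
Minimum nonzero at m = 1: t = λ / (2 n cos θ_r) = 567 / (2 × 1.45 × 0.859) = 228 nm.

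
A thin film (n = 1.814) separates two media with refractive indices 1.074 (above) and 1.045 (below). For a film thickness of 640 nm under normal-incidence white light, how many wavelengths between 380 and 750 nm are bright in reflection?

At the upper boundary (n = 1.074 to n = 1.814) the reflected ray undergoes a half-wave phase shift.
At the lower boundary (n = 1.814 to n = 1.045) the reflected ray undergoes no phase shift.
The two reflections differ by half a wavelength.
With one net inversion, constructive interference in reflection requires 2 n t = (m + ½) λ.
λ = 2 n t / (m + ½) = 2322 / (m + ½) nm.
m=2: 929 nm (IR); m=3: 663 nm (visible); m=4: 516 nm (visible); m=5: 422 nm (visible); m=6: 357 nm (UV).

3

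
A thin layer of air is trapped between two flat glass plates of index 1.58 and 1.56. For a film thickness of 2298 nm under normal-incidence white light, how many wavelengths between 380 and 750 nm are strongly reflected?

Ray reflecting at the top interface goes from n = 1.58 toward n = 1.0: no phase shift.
At the lower boundary (n = 1.0 to n = 1.56) the reflected ray undergoes a half-wave phase shift.
Net: one phase inversion between the two reflected rays.
With one net inversion, constructive interference in reflection requires 2 n t = (m + ½) λ.
λ = 2 n t / (m + ½) = 4596 / (m + ½) nm.
m=5: 836 nm (IR); m=6: 707 nm (visible); m=7: 613 nm (visible); m=8: 541 nm (visible); m=9: 484 nm (visible); m=10: 438 nm (visible); m=11: 400 nm (visible); m=12: 368 nm (UV).

6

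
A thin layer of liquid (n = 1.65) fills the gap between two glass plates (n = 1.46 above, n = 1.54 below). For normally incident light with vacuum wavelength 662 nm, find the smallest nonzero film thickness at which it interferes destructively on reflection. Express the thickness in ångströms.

Ray reflecting at the top interface goes from n = 1.46 toward n = 1.65: a half-wave phase shift.
At the lower boundary (n = 1.65 to n = 1.54) the reflected ray undergoes no phase shift.
Net: one phase inversion between the two reflected rays.
So the condition for destructive reflection is 2 n t = m λ.
Minimum nonzero at m = 1: t = λ / (2 n) = 662 / (2 × 1.65) = 201 nm.

2006 Å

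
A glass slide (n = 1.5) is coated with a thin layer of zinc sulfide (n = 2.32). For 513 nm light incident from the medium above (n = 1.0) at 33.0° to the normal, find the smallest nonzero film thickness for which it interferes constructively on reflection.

56.9 nm

Top surface (1.0 → 2.32): reflection off a higher-index medium gives a half-wave phase shift.
At the lower boundary (n = 2.32 to n = 1.5) the reflected ray undergoes no phase shift.
Exactly one π shift → a net half-wave offset.
With one net inversion, constructive interference in reflection requires 2 n t cos θ_r = (m + ½) λ.
Snell's law: 1.0 sin 33.0° = 2.32 sin θ_r → sin θ_r = 0.235, cos θ_r = 0.972.
Minimum at m = 0: t = λ / (4 n cos θ_r) = 513 / (4 × 2.32 × 0.972) = 56.9 nm.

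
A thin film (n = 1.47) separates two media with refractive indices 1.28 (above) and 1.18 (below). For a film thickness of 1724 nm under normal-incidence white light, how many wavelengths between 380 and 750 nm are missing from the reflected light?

Top surface (1.28 → 1.47): reflection off a higher-index medium gives a half-wave phase shift.
At the lower boundary (n = 1.47 to n = 1.18) the reflected ray undergoes no phase shift.
Exactly one π shift → a net half-wave offset.
So the condition for destructive reflection is 2 n t = m λ.
λ = 2 n t / m = 5069 / m nm.
m=6: 845 nm (IR); m=7: 724 nm (visible); m=8: 634 nm (visible); m=9: 563 nm (visible); m=10: 507 nm (visible); m=11: 461 nm (visible); m=12: 422 nm (visible); m=13: 390 nm (visible); m=14: 362 nm (UV).

7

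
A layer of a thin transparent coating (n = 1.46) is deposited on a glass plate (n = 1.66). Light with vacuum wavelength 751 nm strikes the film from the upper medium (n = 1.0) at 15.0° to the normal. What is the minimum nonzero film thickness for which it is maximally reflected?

Ray reflecting at the top interface goes from n = 1.0 toward n = 1.46: a half-wave phase shift.
Bottom surface (1.46 → 1.66): reflection off a higher-index medium gives a half-wave phase shift.
Zero or two π shifts → no net half-wave offset.
For strong reflection here: 2 n t cos θ_r = m λ.
Snell's law: 1.0 sin 15.0° = 1.46 sin θ_r → sin θ_r = 0.177, cos θ_r = 0.984.
Minimum nonzero at m = 1: t = λ / (2 n cos θ_r) = 751 / (2 × 1.46 × 0.984) = 261 nm.

261 nm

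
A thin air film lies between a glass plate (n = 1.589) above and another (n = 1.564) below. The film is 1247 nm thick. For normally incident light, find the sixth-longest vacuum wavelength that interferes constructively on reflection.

At the upper boundary (n = 1.589 to n = 1.0) the reflected ray undergoes no phase shift.
At the lower boundary (n = 1.0 to n = 1.564) the reflected ray undergoes a half-wave phase shift.
Net: one phase inversion between the two reflected rays.
With one net inversion, constructive interference in reflection requires 2 n t = (m + ½) λ.
λ = 2 n t / (m + ½). The sixth-longest wavelength is m = 5: λ = 2 × 1.0 × 1247 / 5.50 = 453 nm.

453 nm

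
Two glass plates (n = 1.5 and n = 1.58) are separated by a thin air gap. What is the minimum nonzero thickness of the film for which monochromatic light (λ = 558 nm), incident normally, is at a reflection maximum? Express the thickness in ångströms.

At the upper boundary (n = 1.5 to n = 1.0) the reflected ray undergoes no phase shift.
Bottom surface (1.0 → 1.58): reflection off a higher-index medium gives a half-wave phase shift.
Exactly one π shift → a net half-wave offset.
So the condition for constructive reflection is 2 n t = (m + ½) λ.
Minimum at m = 0: t = λ / (4 n) = 558 / (4 × 1.0) = 140 nm.

1395 Å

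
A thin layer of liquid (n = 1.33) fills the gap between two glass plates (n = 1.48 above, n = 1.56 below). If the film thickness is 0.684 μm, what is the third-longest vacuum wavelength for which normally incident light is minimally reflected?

606 nm

At the upper boundary (n = 1.48 to n = 1.33) the reflected ray undergoes no phase shift.
At the lower boundary (n = 1.33 to n = 1.56) the reflected ray undergoes a half-wave phase shift.
The two reflections differ by half a wavelength.
With one net inversion, destructive interference in reflection requires 2 n t = m λ.
λ = 2 n t / m. The third-longest wavelength is m = 3: λ = 2 × 1.33 × 684 / 3.00 = 606 nm.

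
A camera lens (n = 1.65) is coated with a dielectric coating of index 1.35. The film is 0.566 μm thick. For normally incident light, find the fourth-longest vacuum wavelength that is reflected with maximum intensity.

At the upper boundary (n = 1.0 to n = 1.35) the reflected ray undergoes a half-wave phase shift.
Ray reflecting at the bottom interface goes from n = 1.35 toward n = 1.65: a half-wave phase shift.
The two reflections carry the same phase change, so no net offset.
For strong reflection here: 2 n t = m λ.
λ = 2 n t / m. The fourth-longest wavelength is m = 4: λ = 2 × 1.35 × 566 / 4.00 = 382 nm.

382 nm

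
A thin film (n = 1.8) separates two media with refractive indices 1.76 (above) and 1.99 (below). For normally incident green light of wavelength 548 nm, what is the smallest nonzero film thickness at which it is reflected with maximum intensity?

152 nm

Top surface (1.76 → 1.8): reflection off a higher-index medium gives a half-wave phase shift.
At the lower boundary (n = 1.8 to n = 1.99) the reflected ray undergoes a half-wave phase shift.
The two reflections carry the same phase change, so no net offset.
With no net inversion, constructive interference in reflection requires 2 n t = m λ.
The smallest nonzero thickness corresponds to m = 1: t = m λ / (2 n) = 1.00 × 548 / (2 × 1.8) = 152 nm.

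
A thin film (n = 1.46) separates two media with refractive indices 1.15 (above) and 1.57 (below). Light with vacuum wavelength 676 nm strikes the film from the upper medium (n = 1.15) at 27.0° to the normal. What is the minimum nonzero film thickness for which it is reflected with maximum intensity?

248 nm

At the upper boundary (n = 1.15 to n = 1.46) the reflected ray undergoes a half-wave phase shift.
Ray reflecting at the bottom interface goes from n = 1.46 toward n = 1.57: a half-wave phase shift.
Net: no relative phase inversion (both shifts match).
With no net inversion, constructive interference in reflection requires 2 n t cos θ_r = m λ.
Snell's law: 1.15 sin 27.0° = 1.46 sin θ_r → sin θ_r = 0.358, cos θ_r = 0.934.
Minimum nonzero at m = 1: t = λ / (2 n cos θ_r) = 676 / (2 × 1.46 × 0.934) = 248 nm.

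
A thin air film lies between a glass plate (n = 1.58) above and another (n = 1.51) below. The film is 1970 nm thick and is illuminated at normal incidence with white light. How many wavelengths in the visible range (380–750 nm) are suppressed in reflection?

At the upper boundary (n = 1.58 to n = 1.0) the reflected ray undergoes no phase shift.
Bottom surface (1.0 → 1.51): reflection off a higher-index medium gives a half-wave phase shift.
The two reflections differ by half a wavelength.
With one net inversion, destructive interference in reflection requires 2 n t = m λ.
λ = 2 n t / m = 3940 / m nm.
m=5: 788 nm (IR); m=6: 657 nm (visible); m=7: 563 nm (visible); m=8: 493 nm (visible); m=9: 438 nm (visible); m=10: 394 nm (visible); m=11: 358 nm (UV).

5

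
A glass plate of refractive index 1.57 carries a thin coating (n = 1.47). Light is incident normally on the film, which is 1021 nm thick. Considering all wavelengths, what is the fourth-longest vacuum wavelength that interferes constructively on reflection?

750 nm

At the upper boundary (n = 1.0 to n = 1.47) the reflected ray undergoes a half-wave phase shift.
Ray reflecting at the bottom interface goes from n = 1.47 toward n = 1.57: a half-wave phase shift.
Zero or two π shifts → no net half-wave offset.
So the condition for constructive reflection is 2 n t = m λ.
λ = 2 n t / m. The fourth-longest wavelength is m = 4: λ = 2 × 1.47 × 1021 / 4.00 = 750 nm.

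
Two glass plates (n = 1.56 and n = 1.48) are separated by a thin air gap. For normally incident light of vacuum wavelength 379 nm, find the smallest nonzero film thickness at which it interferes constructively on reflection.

94.8 nm

Ray reflecting at the top interface goes from n = 1.56 toward n = 1.0: no phase shift.
At the lower boundary (n = 1.0 to n = 1.48) the reflected ray undergoes a half-wave phase shift.
Net: one phase inversion between the two reflected rays.
So the condition for constructive reflection is 2 n t = (m + ½) λ.
Minimum at m = 0: t = λ / (4 n) = 379 / (4 × 1.0) = 94.8 nm.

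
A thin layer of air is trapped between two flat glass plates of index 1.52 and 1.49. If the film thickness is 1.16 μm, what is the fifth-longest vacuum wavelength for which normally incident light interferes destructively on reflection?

464 nm

Ray reflecting at the top interface goes from n = 1.52 toward n = 1.0: no phase shift.
Ray reflecting at the bottom interface goes from n = 1.0 toward n = 1.49: a half-wave phase shift.
Net: one phase inversion between the two reflected rays.
With one net inversion, destructive interference in reflection requires 2 n t = m λ.
λ = 2 n t / m. The fifth-longest wavelength is m = 5: λ = 2 × 1.0 × 1160 / 5.00 = 464 nm.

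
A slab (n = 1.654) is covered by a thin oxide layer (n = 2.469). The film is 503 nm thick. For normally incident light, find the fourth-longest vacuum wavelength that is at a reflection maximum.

710 nm

At the upper boundary (n = 1.0 to n = 2.469) the reflected ray undergoes a half-wave phase shift.
Ray reflecting at the bottom interface goes from n = 2.469 toward n = 1.654: no phase shift.
Net: one phase inversion between the two reflected rays.
For strong reflection here: 2 n t = (m + ½) λ.
λ = 2 n t / (m + ½). The fourth-longest wavelength is m = 3: λ = 2 × 2.469 × 503 / 3.50 = 710 nm.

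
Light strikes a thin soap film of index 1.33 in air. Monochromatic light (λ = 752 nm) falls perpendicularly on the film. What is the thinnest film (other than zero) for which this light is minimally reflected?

283 nm

At the upper boundary (n = 1.0 to n = 1.33) the reflected ray undergoes a half-wave phase shift.
At the lower boundary (n = 1.33 to n = 1.0) the reflected ray undergoes no phase shift.
Exactly one π shift → a net half-wave offset.
With one net inversion, destructive interference in reflection requires 2 n t = m λ.
Minimum nonzero at m = 1: t = λ / (2 n) = 752 / (2 × 1.33) = 283 nm.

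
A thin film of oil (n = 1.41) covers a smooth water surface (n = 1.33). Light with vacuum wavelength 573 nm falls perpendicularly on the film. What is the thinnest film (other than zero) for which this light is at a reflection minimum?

203 nm

Top surface (1.0 → 1.41): reflection off a higher-index medium gives a half-wave phase shift.
Bottom surface (1.41 → 1.33): reflection off a lower-index medium gives no phase shift.
The two reflections differ by half a wavelength.
For minimum reflection here: 2 n t = m λ.
Minimum nonzero at m = 1: t = λ / (2 n) = 573 / (2 × 1.41) = 203 nm.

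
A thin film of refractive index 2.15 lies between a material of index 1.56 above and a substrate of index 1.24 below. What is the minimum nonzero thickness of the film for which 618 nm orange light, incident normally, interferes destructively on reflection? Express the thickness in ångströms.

1437 Å

At the upper boundary (n = 1.56 to n = 2.15) the reflected ray undergoes a half-wave phase shift.
At the lower boundary (n = 2.15 to n = 1.24) the reflected ray undergoes no phase shift.
Exactly one π shift → a net half-wave offset.
For dark reflection here: 2 n t = m λ.
Minimum nonzero at m = 1: t = λ / (2 n) = 618 / (2 × 2.15) = 144 nm.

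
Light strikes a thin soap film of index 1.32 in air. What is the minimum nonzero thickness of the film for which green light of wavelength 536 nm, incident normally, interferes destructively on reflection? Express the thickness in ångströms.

Top surface (1.0 → 1.32): reflection off a higher-index medium gives a half-wave phase shift.
Bottom surface (1.32 → 1.0): reflection off a lower-index medium gives no phase shift.
The two reflections differ by half a wavelength.
So the condition for destructive reflection is 2 n t = m λ.
Minimum nonzero at m = 1: t = λ / (2 n) = 536 / (2 × 1.32) = 203 nm.

2030 Å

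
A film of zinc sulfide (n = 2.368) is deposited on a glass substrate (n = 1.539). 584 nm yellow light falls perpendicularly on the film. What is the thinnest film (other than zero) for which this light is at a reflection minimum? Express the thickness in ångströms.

At the upper boundary (n = 1.0 to n = 2.368) the reflected ray undergoes a half-wave phase shift.
At the lower boundary (n = 2.368 to n = 1.539) the reflected ray undergoes no phase shift.
The two reflections differ by half a wavelength.
So the condition for destructive reflection is 2 n t = m λ.
Minimum nonzero at m = 1: t = λ / (2 n) = 584 / (2 × 2.368) = 123 nm.

1233 Å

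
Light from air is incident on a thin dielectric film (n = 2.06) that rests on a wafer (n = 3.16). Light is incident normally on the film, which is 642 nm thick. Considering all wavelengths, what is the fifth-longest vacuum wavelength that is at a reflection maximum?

529 nm

At the upper boundary (n = 1.0 to n = 2.06) the reflected ray undergoes a half-wave phase shift.
Ray reflecting at the bottom interface goes from n = 2.06 toward n = 3.16: a half-wave phase shift.
The two reflections carry the same phase change, so no net offset.
For bright reflection here: 2 n t = m λ.
λ = 2 n t / m. The fifth-longest wavelength is m = 5: λ = 2 × 2.06 × 642 / 5.00 = 529 nm.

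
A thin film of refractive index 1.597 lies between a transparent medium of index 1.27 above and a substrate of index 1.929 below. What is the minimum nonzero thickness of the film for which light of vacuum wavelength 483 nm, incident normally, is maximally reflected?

Top surface (1.27 → 1.597): reflection off a higher-index medium gives a half-wave phase shift.
At the lower boundary (n = 1.597 to n = 1.929) the reflected ray undergoes a half-wave phase shift.
Zero or two π shifts → no net half-wave offset.
With no net inversion, constructive interference in reflection requires 2 n t = m λ.
Minimum nonzero at m = 1: t = λ / (2 n) = 483 / (2 × 1.597) = 151 nm.

151 nm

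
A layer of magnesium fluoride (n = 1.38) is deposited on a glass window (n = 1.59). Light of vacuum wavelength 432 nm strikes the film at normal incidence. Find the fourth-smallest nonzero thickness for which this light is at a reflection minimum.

Top surface (1.0 → 1.38): reflection off a higher-index medium gives a half-wave phase shift.
Ray reflecting at the bottom interface goes from n = 1.38 toward n = 1.59: a half-wave phase shift.
Net: no relative phase inversion (both shifts match).
With no net inversion, destructive interference in reflection requires 2 n t = (m + ½) λ.
The fourth-smallest nonzero thickness corresponds to m = 3: t = (m + ½) λ / (2 n) = 3.50 × 432 / (2 × 1.38) = 548 nm.

548 nm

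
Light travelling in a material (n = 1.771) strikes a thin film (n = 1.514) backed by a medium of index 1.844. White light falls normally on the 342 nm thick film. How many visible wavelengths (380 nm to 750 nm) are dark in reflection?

Ray reflecting at the top interface goes from n = 1.771 toward n = 1.514: no phase shift.
At the lower boundary (n = 1.514 to n = 1.844) the reflected ray undergoes a half-wave phase shift.
Exactly one π shift → a net half-wave offset.
So the condition for destructive reflection is 2 n t = m λ.
λ = 2 n t / m = 1036 / m nm.
m=1: 1036 nm (IR); m=2: 518 nm (visible); m=3: 345 nm (UV).

1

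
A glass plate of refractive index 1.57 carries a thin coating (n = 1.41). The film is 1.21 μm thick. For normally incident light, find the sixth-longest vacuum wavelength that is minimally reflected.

Ray reflecting at the top interface goes from n = 1.0 toward n = 1.41: a half-wave phase shift.
At the lower boundary (n = 1.41 to n = 1.57) the reflected ray undergoes a half-wave phase shift.
Net: no relative phase inversion (both shifts match).
For weak reflection here: 2 n t = (m + ½) λ.
λ = 2 n t / (m + ½). The sixth-longest wavelength is m = 5: λ = 2 × 1.41 × 1210 / 5.50 = 620 nm.

620 nm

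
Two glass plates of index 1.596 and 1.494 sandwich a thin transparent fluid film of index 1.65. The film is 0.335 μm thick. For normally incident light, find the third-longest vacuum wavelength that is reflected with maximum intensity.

442 nm

Top surface (1.596 → 1.65): reflection off a higher-index medium gives a half-wave phase shift.
Bottom surface (1.65 → 1.494): reflection off a lower-index medium gives no phase shift.
The two reflections differ by half a wavelength.
For strong reflection here: 2 n t = (m + ½) λ.
λ = 2 n t / (m + ½). The third-longest wavelength is m = 2: λ = 2 × 1.65 × 335 / 2.50 = 442 nm.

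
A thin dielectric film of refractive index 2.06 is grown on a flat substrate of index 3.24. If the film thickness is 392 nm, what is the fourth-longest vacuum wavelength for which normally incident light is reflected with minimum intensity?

461 nm

Top surface (1.0 → 2.06): reflection off a higher-index medium gives a half-wave phase shift.
Bottom surface (2.06 → 3.24): reflection off a higher-index medium gives a half-wave phase shift.
Zero or two π shifts → no net half-wave offset.
So the condition for destructive reflection is 2 n t = (m + ½) λ.
λ = 2 n t / (m + ½). The fourth-longest wavelength is m = 3: λ = 2 × 2.06 × 392 / 3.50 = 461 nm.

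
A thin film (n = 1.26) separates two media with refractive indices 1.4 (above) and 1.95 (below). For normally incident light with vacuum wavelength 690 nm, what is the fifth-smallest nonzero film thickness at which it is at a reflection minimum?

At the upper boundary (n = 1.4 to n = 1.26) the reflected ray undergoes no phase shift.
At the lower boundary (n = 1.26 to n = 1.95) the reflected ray undergoes a half-wave phase shift.
The two reflections differ by half a wavelength.
So the condition for destructive reflection is 2 n t = m λ.
The fifth-smallest nonzero thickness corresponds to m = 5: t = m λ / (2 n) = 5.00 × 690 / (2 × 1.26) = 1369 nm.

1369 nm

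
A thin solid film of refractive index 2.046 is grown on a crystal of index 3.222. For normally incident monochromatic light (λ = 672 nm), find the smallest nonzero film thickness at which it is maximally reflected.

164 nm

At the upper boundary (n = 1.0 to n = 2.046) the reflected ray undergoes a half-wave phase shift.
Bottom surface (2.046 → 3.222): reflection off a higher-index medium gives a half-wave phase shift.
The two reflections carry the same phase change, so no net offset.
So the condition for constructive reflection is 2 n t = m λ.
Minimum nonzero at m = 1: t = λ / (2 n) = 672 / (2 × 2.046) = 164 nm.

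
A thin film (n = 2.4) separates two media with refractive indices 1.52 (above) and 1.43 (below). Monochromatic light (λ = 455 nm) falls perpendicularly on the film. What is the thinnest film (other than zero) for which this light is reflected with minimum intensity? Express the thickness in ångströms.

948 Å

Ray reflecting at the top interface goes from n = 1.52 toward n = 2.4: a half-wave phase shift.
At the lower boundary (n = 2.4 to n = 1.43) the reflected ray undergoes no phase shift.
The two reflections differ by half a wavelength.
So the condition for destructive reflection is 2 n t = m λ.
Minimum nonzero at m = 1: t = λ / (2 n) = 455 / (2 × 2.4) = 94.8 nm.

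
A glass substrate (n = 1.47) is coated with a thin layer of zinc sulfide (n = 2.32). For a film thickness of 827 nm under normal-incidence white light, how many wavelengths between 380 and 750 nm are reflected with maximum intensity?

At the upper boundary (n = 1.0 to n = 2.32) the reflected ray undergoes a half-wave phase shift.
Bottom surface (2.32 → 1.47): reflection off a lower-index medium gives no phase shift.
Exactly one π shift → a net half-wave offset.
For bright reflection here: 2 n t = (m + ½) λ.
λ = 2 n t / (m + ½) = 3837 / (m + ½) nm.
m=4: 853 nm (IR); m=5: 698 nm (visible); m=6: 590 nm (visible); m=7: 512 nm (visible); m=8: 451 nm (visible); m=9: 404 nm (visible); m=10: 365 nm (UV).

5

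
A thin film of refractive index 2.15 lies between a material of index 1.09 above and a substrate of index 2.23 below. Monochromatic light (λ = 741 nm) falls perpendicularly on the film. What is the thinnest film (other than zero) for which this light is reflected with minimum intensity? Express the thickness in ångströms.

At the upper boundary (n = 1.09 to n = 2.15) the reflected ray undergoes a half-wave phase shift.
Ray reflecting at the bottom interface goes from n = 2.15 toward n = 2.23: a half-wave phase shift.
Net: no relative phase inversion (both shifts match).
For dark reflection here: 2 n t = (m + ½) λ.
Minimum at m = 0: t = λ / (4 n) = 741 / (4 × 2.15) = 86.2 nm.

862 Å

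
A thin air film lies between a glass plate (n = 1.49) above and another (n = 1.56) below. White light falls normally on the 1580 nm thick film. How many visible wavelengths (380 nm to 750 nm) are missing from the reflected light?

At the upper boundary (n = 1.49 to n = 1.0) the reflected ray undergoes no phase shift.
At the lower boundary (n = 1.0 to n = 1.56) the reflected ray undergoes a half-wave phase shift.
Net: one phase inversion between the two reflected rays.
For minimum reflection here: 2 n t = m λ.
λ = 2 n t / m = 3160 / m nm.
m=4: 790 nm (IR); m=5: 632 nm (visible); m=6: 527 nm (visible); m=7: 451 nm (visible); m=8: 395 nm (visible); m=9: 351 nm (UV).

4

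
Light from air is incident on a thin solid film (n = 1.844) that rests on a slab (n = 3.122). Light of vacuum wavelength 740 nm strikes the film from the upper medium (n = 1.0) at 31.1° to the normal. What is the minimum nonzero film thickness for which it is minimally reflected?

105 nm

Ray reflecting at the top interface goes from n = 1.0 toward n = 1.844: a half-wave phase shift.
Ray reflecting at the bottom interface goes from n = 1.844 toward n = 3.122: a half-wave phase shift.
The two reflections carry the same phase change, so no net offset.
So the condition for destructive reflection is 2 n t cos θ_r = (m + ½) λ.
Snell's law: 1.0 sin 31.1° = 1.844 sin θ_r → sin θ_r = 0.280, cos θ_r = 0.960.
Minimum at m = 0: t = λ / (4 n cos θ_r) = 740 / (4 × 1.844 × 0.960) = 105 nm.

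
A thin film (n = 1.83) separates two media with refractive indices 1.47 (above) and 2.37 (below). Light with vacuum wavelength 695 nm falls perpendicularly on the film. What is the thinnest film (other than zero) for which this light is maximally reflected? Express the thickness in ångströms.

1899 Å

Top surface (1.47 → 1.83): reflection off a higher-index medium gives a half-wave phase shift.
Bottom surface (1.83 → 2.37): reflection off a higher-index medium gives a half-wave phase shift.
Net: no relative phase inversion (both shifts match).
So the condition for constructive reflection is 2 n t = m λ.
Minimum nonzero at m = 1: t = λ / (2 n) = 695 / (2 × 1.83) = 190 nm.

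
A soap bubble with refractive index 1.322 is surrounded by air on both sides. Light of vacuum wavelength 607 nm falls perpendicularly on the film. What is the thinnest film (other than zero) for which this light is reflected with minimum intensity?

230 nm

At the upper boundary (n = 1.0 to n = 1.322) the reflected ray undergoes a half-wave phase shift.
Bottom surface (1.322 → 1.0): reflection off a lower-index medium gives no phase shift.
Exactly one π shift → a net half-wave offset.
So the condition for destructive reflection is 2 n t = m λ.
Minimum nonzero at m = 1: t = λ / (2 n) = 607 / (2 × 1.322) = 230 nm.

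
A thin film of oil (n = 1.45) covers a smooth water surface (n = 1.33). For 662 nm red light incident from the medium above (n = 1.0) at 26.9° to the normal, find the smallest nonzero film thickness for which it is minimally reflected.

Top surface (1.0 → 1.45): reflection off a higher-index medium gives a half-wave phase shift.
At the lower boundary (n = 1.45 to n = 1.33) the reflected ray undergoes no phase shift.
The two reflections differ by half a wavelength.
So the condition for destructive reflection is 2 n t cos θ_r = m λ.
Snell's law: 1.0 sin 26.9° = 1.45 sin θ_r → sin θ_r = 0.312, cos θ_r = 0.950.
Minimum nonzero at m = 1: t = λ / (2 n cos θ_r) = 662 / (2 × 1.45 × 0.950) = 240 nm.

240 nm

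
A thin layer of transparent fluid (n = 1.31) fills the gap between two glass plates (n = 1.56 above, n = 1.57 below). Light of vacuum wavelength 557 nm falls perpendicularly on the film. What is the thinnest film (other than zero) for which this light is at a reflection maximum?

106 nm

Top surface (1.56 → 1.31): reflection off a lower-index medium gives no phase shift.
Bottom surface (1.31 → 1.57): reflection off a higher-index medium gives a half-wave phase shift.
Exactly one π shift → a net half-wave offset.
For maximum reflection here: 2 n t = (m + ½) λ.
Minimum at m = 0: t = λ / (4 n) = 557 / (4 × 1.31) = 106 nm.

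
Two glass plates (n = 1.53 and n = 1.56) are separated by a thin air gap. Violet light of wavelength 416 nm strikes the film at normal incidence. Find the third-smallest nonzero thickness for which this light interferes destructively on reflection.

624 nm

At the upper boundary (n = 1.53 to n = 1.0) the reflected ray undergoes no phase shift.
Ray reflecting at the bottom interface goes from n = 1.0 toward n = 1.56: a half-wave phase shift.
The two reflections differ by half a wavelength.
So the condition for destructive reflection is 2 n t = m λ.
The third-smallest nonzero thickness corresponds to m = 3: t = m λ / (2 n) = 3.00 × 416 / (2 × 1.0) = 624 nm.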